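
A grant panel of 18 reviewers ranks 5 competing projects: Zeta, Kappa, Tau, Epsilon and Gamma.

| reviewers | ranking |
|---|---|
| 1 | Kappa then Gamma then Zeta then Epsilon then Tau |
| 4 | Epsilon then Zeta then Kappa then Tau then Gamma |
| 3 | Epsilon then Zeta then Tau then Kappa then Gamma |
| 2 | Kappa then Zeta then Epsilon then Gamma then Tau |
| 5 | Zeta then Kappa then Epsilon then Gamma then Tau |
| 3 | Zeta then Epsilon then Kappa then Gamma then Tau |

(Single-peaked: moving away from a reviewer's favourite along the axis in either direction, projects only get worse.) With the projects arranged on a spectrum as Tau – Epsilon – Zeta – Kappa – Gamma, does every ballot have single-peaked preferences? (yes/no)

Axis positions: Tau=1, Epsilon=2, Zeta=3, Kappa=4, Gamma=5.
Type 1 (peak Kappa at position 4): ranking walks positions 4-5-3-2-1, expanding outward from the peak — single-peaked.
Type 2 (peak Epsilon at position 2): ranking walks positions 2-3-4-1-5, expanding outward from the peak — single-peaked.
Type 3 (peak Epsilon at position 2): ranking walks positions 2-3-1-4-5, expanding outward from the peak — single-peaked.
Type 4 (peak Kappa at position 4): ranking walks positions 4-3-2-5-1, expanding outward from the peak — single-peaked.
Type 5 (peak Zeta at position 3): ranking walks positions 3-4-2-5-1, expanding outward from the peak — single-peaked.
Type 6 (peak Zeta at position 3): ranking walks positions 3-2-4-5-1, expanding outward from the peak — single-peaked.
Every ranking is single-peaked on this axis.

yes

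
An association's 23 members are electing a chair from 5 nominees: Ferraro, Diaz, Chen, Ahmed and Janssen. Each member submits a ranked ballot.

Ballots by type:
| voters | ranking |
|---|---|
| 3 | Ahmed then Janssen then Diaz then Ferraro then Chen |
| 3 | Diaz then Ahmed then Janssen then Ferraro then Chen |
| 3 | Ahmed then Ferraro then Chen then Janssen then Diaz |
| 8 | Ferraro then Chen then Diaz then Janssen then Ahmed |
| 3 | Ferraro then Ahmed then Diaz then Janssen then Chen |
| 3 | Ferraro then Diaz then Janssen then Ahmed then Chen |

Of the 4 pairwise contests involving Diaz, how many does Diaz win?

Diaz against each rival (23 voters):
Diaz vs Ferraro: 3+3 = 6 for Diaz, 17 for Ferraro — Ferraro by 17–6.
Diaz–Chen: Diaz 12–11.
Diaz vs Ahmed: Diaz, 14–9.
Diaz–Janssen: Diaz 17–6.
Diaz beats Chen, Ahmed, Janssen; loses to Ferraro — 3 pairwise wins.

3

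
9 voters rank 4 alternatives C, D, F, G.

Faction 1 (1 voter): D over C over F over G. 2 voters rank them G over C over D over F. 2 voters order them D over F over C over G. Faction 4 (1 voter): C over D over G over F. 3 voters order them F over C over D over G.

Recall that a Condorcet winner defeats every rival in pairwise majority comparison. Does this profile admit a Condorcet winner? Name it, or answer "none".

Pairwise majorities:
C vs D: C is ranked higher on 2+1+3 = 6 ballots, D on 3. C wins 6–3.
C vs F: 1+2+1 = 4 for C, 5 for F — F by 5–4.
C vs G: C preferred on 1+2+1+3 = 7 ballots; C wins 7–2.
D vs F: 6 to 3, D.
D vs G: D preferred on 1+2+1+3 = 7 ballots; D wins 7–2.
F vs G: 6 to 3, F.
Each alternative drops at least one matchup (C loses to F; D loses to C; F loses to D; G loses to C); the cycle C → D → F → C rules out a Condorcet winner.

none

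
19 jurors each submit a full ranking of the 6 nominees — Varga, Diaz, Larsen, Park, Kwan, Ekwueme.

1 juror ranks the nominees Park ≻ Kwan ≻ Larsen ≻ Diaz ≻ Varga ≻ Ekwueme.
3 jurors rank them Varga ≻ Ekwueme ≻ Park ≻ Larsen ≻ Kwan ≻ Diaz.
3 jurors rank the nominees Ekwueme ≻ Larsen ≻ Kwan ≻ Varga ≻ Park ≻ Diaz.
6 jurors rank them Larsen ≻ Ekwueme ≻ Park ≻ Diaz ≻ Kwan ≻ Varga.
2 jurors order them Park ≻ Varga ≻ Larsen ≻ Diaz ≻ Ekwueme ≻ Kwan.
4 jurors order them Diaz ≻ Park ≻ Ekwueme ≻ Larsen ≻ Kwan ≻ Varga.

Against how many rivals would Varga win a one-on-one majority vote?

Varga against each rival (19 jurors):
Varga vs Diaz: Varga is ranked higher on 3+3+2 = 8 ballots, Diaz on 11. Diaz wins 11–8.
Varga vs Larsen: Larsen, 14–5.
Varga vs Park: Park, 13–6.
Varga–Kwan: Kwan 14–5.
Varga vs Ekwueme: Ekwueme, 13–6.
Varga beats no one; loses to Diaz, Larsen, Park, Kwan, Ekwueme — 0 pairwise wins.

0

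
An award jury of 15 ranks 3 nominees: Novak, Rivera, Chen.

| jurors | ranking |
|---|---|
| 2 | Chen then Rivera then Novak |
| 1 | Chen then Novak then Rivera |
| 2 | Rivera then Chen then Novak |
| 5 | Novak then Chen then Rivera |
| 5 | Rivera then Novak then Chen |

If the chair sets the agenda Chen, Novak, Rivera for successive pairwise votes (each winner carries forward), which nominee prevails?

Rivera

Round 1: Chen vs Novak — 5–10, Novak advances.
Round 2: Novak vs Rivera — 6–9, Rivera advances.
The agenda winner is Rivera.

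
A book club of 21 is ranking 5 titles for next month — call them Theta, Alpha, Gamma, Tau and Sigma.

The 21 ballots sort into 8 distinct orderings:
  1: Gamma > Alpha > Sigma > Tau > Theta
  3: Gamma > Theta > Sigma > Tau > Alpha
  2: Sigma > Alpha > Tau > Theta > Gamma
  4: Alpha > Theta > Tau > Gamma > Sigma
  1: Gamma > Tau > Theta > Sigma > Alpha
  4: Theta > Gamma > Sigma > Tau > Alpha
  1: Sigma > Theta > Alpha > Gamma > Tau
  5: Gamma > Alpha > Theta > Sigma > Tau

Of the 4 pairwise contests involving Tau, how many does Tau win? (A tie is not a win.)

0

Tau against each rival (21 members):
Tau vs Theta: Theta, 17–4.
Tau vs Alpha: 8 to 13, Alpha.
Tau vs Gamma: 6 to 15, Gamma.
Tau vs Sigma: Tau is ranked higher on 4+1 = 5 ballots, Sigma on 16. Sigma wins 16–5.
Tau beats no one; loses to Theta, Alpha, Gamma, Sigma — 0 pairwise wins.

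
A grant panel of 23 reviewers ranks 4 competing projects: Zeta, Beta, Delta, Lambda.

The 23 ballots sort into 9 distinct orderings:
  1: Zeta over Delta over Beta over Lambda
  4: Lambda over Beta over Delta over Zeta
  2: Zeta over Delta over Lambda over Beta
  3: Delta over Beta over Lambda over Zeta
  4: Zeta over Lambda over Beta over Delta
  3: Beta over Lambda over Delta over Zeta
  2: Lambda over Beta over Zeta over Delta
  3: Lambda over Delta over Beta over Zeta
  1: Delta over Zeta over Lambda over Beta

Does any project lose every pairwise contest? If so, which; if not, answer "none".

Pairwise majorities:
Zeta–Beta: Beta 15–8.
Zeta vs Delta: Zeta preferred on 1+2+4+2 = 9 ballots; Delta wins 14–9.
Zeta vs Lambda: Zeta is ranked higher on 1+2+4+1 = 8 ballots, Lambda on 15. Lambda wins 15–8.
Beta vs Delta: Beta is ranked higher on 4+4+3+2 = 13 ballots, Delta on 10. Beta wins 13–10.
Beta vs Lambda: 7 to 16, Lambda.
Delta vs Lambda: 7 to 16, Lambda.
Zeta is beaten in every head-to-head and is the Condorcet loser.

Zeta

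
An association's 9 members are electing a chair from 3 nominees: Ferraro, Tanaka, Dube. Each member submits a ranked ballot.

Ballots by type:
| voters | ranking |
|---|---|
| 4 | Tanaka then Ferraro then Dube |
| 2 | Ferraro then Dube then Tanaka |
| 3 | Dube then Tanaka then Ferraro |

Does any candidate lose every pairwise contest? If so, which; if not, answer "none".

Head-to-head results (9 voters):
Ferraro vs Tanaka: 2 to 7, Tanaka.
Ferraro vs Dube: Ferraro preferred on 4+2 = 6 ballots; Ferraro wins 6–3.
Tanaka vs Dube: 4 for Tanaka, 5 for Dube — Dube by 5–4.
Each candidate has at least one pairwise win (Ferraro beats Dube; Tanaka beats Ferraro; Dube beats Tanaka) — no Condorcet loser.

none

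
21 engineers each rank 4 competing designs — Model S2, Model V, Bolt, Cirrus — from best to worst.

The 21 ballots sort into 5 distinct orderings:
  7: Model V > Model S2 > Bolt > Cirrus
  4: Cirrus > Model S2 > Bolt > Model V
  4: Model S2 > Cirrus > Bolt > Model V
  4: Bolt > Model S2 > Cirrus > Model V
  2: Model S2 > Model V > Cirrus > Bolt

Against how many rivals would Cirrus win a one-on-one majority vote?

Cirrus against each rival (21 engineers):
Cirrus vs Model S2: Model S2 wins 17–4.
Cirrus vs Model V: Cirrus preferred on 4+4+4 = 12 ballots; Cirrus wins 12–9.
Cirrus vs Bolt: Bolt, 11–10.
Cirrus beats Model V; loses to Model S2, Bolt — 1 pairwise win.

1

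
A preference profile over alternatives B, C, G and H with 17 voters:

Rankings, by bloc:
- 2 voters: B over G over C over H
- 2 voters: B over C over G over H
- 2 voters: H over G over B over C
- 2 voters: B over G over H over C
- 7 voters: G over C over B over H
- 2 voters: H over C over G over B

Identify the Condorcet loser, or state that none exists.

H

Head-to-head results (17 voters):
B vs C: C wins 9–8.
B vs G: G wins 11–6.
B vs H: B wins 13–4.
C vs G: G wins 13–4.
C vs H: C wins 11–6.
G vs H: G wins 13–4.
H is beaten in every head-to-head and is the Condorcet loser.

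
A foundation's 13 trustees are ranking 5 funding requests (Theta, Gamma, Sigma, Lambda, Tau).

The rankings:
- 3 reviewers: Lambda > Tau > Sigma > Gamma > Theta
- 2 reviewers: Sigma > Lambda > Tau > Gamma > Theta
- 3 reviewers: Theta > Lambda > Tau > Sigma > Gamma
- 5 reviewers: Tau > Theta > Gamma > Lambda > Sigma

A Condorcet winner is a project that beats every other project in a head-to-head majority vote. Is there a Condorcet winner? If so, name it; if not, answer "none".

none

Head-to-head results (13 reviewers):
Theta vs Gamma: Theta, 8–5.
Theta–Sigma: Theta 8–5.
Theta vs Lambda: Theta, 8–5.
Theta–Tau: Tau 10–3.
Gamma vs Sigma: Sigma, 8–5.
Gamma vs Lambda: Lambda, 8–5.
Gamma vs Tau: Tau, 13–0.
Sigma vs Lambda: Lambda wins 11–2.
Sigma vs Tau: Tau, 11–2.
Lambda vs Tau: Lambda wins 8–5.
Every project loses at least once (Theta loses to Tau; Gamma loses to Theta; Sigma loses to Theta; Lambda loses to Theta; Tau loses to Lambda). The majority relation contains the cycle Theta > Lambda > Tau > Theta, so there is no Condorcet winner.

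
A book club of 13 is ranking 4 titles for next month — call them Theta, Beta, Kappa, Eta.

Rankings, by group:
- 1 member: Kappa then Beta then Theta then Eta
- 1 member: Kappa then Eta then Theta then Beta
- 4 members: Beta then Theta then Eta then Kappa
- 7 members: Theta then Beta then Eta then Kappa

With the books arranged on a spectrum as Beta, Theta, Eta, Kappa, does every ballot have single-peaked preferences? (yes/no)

Axis positions: Beta=1, Theta=2, Eta=3, Kappa=4.
Group 1: ranking walks positions 4-1-2-3; Beta is ranked above Eta even though Eta lies between Beta and the peak Kappa on the axis — preferences dip and rise again. Not single-peaked.
Group 2 (peak Kappa at position 4): ranking walks positions 4-3-2-1, expanding outward from the peak — single-peaked.
Group 3 (peak Beta at position 1): ranking walks positions 1-2-3-4, expanding outward from the peak — single-peaked.
Group 4 (peak Theta at position 2): ranking walks positions 2-1-3-4, expanding outward from the peak — single-peaked.
Group 1 violates single-peakedness, so the profile is not single-peaked on this axis.

no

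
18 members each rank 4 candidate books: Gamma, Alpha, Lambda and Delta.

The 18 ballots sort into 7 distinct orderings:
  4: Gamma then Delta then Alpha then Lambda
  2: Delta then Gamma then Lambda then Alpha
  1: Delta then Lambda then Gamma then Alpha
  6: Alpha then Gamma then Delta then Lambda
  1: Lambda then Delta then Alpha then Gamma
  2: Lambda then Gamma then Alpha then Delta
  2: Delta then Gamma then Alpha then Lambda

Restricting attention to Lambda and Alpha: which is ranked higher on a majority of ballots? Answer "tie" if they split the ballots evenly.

Alpha

Ballots ranking Lambda above Alpha: 2 + 1 + 1 + 2 = 6.
Ballots ranking Alpha above Lambda: 18 − 6 = 12.
Alpha wins the head-to-head 12–6.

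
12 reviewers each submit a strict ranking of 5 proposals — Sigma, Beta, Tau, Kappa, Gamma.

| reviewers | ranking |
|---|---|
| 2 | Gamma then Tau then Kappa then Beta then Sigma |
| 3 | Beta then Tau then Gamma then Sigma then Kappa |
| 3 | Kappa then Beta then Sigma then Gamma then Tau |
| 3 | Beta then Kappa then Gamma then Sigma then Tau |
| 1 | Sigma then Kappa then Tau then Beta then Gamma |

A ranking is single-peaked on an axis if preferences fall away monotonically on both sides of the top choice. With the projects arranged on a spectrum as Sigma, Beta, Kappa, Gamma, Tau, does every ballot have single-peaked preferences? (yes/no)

Axis positions: Sigma=1, Beta=2, Kappa=3, Gamma=4, Tau=5.
Faction 1 (peak Gamma at position 4): ranking walks positions 4-5-3-2-1, expanding outward from the peak — single-peaked.
Faction 2: ranking walks positions 2-5-4-1-3; Tau is ranked above Kappa even though Kappa lies between Tau and the peak Beta on the axis — preferences dip and rise again. Not single-peaked.
Faction 3 (peak Kappa at position 3): ranking walks positions 3-2-1-4-5, expanding outward from the peak — single-peaked.
Faction 4 (peak Beta at position 2): ranking walks positions 2-3-4-1-5, expanding outward from the peak — single-peaked.
Faction 5: ranking walks positions 1-3-5-2-4; Kappa is ranked above Beta even though Beta lies between Kappa and the peak Sigma on the axis — preferences dip and rise again. Not single-peaked.
Faction 2 violates single-peakedness, so the profile is not single-peaked on this axis.

no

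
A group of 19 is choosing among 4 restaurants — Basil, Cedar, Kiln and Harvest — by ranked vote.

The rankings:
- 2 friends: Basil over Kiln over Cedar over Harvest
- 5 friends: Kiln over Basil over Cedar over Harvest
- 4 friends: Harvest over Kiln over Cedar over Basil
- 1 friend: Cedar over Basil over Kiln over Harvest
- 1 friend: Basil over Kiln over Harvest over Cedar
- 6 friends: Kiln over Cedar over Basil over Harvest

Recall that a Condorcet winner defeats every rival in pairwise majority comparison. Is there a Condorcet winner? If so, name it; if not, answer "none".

Pairwise majorities:
Basil vs Cedar: Basil preferred on 2+5+1 = 8 ballots; Cedar wins 11–8.
Basil vs Kiln: 2+1+1 = 4 for Basil, 15 for Kiln — Kiln by 15–4.
Basil vs Harvest: 15 to 4, Basil.
Cedar vs Kiln: 1 to 18, Kiln.
Cedar vs Harvest: Cedar preferred on 2+5+1+6 = 14 ballots; Cedar wins 14–5.
Kiln vs Harvest: Kiln preferred on 2+5+1+1+6 = 15 ballots; Kiln wins 15–4.
Kiln defeats every rival head-to-head and is the Condorcet winner.

Kiln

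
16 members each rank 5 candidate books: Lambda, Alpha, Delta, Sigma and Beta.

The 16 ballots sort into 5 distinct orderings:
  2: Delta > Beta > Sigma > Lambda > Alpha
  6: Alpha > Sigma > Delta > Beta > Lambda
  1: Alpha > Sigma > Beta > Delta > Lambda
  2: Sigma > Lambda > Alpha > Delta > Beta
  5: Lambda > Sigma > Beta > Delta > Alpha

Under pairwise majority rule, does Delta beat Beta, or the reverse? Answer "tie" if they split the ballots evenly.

Delta

Ballots ranking Delta above Beta: 2 + 6 + 2 = 10.
Ballots ranking Beta above Delta: 16 − 10 = 6.
Delta wins the head-to-head 10–6.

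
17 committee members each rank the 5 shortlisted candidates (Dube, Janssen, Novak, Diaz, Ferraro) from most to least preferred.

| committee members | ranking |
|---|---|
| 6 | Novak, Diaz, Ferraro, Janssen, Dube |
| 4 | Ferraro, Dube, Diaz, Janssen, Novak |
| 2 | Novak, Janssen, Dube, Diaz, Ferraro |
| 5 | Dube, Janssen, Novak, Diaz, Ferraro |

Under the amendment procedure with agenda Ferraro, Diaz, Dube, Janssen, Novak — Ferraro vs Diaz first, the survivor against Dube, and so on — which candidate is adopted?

Round 1: Ferraro vs Diaz — 4–13, Diaz advances.
Round 2: Diaz vs Dube — 6–11, Dube advances.
Round 3: Dube vs Janssen — 9–8, Dube advances.
Round 4: Dube vs Novak — 9–8, Dube advances.
The agenda winner is Dube.

Dube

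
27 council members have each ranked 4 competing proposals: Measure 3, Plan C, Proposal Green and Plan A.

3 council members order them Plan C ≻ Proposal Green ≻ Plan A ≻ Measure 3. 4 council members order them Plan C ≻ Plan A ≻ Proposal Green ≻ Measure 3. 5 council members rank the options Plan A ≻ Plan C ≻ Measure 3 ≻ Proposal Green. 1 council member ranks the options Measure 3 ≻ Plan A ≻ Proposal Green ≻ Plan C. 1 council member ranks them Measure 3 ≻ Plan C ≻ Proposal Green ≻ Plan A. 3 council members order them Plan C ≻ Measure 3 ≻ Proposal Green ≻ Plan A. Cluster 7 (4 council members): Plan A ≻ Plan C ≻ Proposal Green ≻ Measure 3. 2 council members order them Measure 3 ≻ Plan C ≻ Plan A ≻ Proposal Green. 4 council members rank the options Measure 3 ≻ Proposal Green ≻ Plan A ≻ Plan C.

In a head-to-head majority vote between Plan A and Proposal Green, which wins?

Ballots ranking Plan A above Proposal Green: 4 + 5 + 1 + 4 + 2 = 16.
Ballots ranking Proposal Green above Plan A: 27 − 16 = 11.
Plan A wins the head-to-head 16–11.

Plan A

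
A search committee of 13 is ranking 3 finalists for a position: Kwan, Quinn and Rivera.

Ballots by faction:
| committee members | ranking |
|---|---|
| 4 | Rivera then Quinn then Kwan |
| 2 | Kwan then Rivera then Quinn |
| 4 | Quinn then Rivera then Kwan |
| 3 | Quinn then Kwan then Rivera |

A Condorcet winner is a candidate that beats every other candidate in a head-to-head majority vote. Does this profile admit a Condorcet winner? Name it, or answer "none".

Quinn

Head-to-head results (13 committee members):
Kwan vs Quinn: 2 to 11, Quinn.
Kwan vs Rivera: 5 to 8, Rivera.
Quinn vs Rivera: 7 to 6, Quinn.
Quinn defeats every rival head-to-head and is the Condorcet winner.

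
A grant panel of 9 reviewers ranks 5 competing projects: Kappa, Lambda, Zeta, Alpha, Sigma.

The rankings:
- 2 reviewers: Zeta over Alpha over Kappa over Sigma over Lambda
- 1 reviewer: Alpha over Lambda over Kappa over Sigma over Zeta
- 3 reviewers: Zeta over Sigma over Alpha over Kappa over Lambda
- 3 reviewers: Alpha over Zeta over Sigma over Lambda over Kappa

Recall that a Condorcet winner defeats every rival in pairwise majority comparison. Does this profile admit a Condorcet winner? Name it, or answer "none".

Check each pair by majority over 9 ballots:
Kappa vs Lambda: Kappa wins 5–4.
Kappa vs Zeta: Kappa is ranked higher on 1 ballot, Zeta on 8. Zeta wins 8–1.
Kappa–Alpha: Alpha 9–0.
Kappa vs Sigma: Sigma, 6–3.
Lambda vs Zeta: Lambda is ranked higher on 1 ballot, Zeta on 8. Zeta wins 8–1.
Lambda vs Alpha: Alpha, 9–0.
Lambda vs Sigma: Sigma, 8–1.
Zeta vs Alpha: Zeta is ranked higher on 2+3 = 5 ballots, Alpha on 4. Zeta wins 5–4.
Zeta–Sigma: Zeta 8–1.
Alpha vs Sigma: Alpha wins 6–3.
Zeta beats each of Kappa, Lambda, Alpha, Sigma — Zeta is the Condorcet winner.

Zeta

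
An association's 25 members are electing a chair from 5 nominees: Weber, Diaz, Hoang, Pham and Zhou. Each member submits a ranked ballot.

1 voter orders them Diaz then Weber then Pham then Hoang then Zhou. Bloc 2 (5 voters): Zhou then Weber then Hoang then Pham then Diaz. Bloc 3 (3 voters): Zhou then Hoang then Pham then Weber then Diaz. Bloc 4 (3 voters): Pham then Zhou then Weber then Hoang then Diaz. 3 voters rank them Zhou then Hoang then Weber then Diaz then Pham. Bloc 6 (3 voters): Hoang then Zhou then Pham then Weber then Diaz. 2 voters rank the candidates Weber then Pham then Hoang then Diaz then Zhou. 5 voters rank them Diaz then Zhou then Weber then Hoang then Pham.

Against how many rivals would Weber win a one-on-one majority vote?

Weber against each rival (25 voters):
Weber vs Diaz: 5+3+3+3+3+2 = 19 for Weber, 6 for Diaz — Weber by 19–6.
Weber vs Hoang: Weber is ranked higher on 1+5+3+2+5 = 16 ballots, Hoang on 9. Weber wins 16–9.
Weber vs Pham: Weber preferred on 1+5+3+2+5 = 16 ballots; Weber wins 16–9.
Weber vs Zhou: Weber preferred on 1+2 = 3 ballots; Zhou wins 22–3.
Weber beats Diaz, Hoang, Pham; loses to Zhou — 3 pairwise wins.

3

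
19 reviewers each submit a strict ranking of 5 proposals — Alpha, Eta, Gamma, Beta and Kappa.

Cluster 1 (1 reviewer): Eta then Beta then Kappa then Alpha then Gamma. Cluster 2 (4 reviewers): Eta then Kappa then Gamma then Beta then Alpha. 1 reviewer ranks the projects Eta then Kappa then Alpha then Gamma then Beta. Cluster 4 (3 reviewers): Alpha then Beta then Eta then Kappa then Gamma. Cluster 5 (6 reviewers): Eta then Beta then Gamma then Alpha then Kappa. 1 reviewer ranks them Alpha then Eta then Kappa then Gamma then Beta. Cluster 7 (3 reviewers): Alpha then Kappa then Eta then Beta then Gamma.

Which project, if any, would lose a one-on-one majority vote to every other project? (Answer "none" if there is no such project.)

none

Pairwise majorities:
Alpha–Eta: Eta 12–7.
Alpha vs Gamma: Alpha preferred on 1+1+3+1+3 = 9 ballots; Gamma wins 10–9.
Alpha vs Beta: Alpha is ranked higher on 1+3+1+3 = 8 ballots, Beta on 11. Beta wins 11–8.
Alpha vs Kappa: Alpha is ranked higher on 3+6+1+3 = 13 ballots, Kappa on 6. Alpha wins 13–6.
Eta vs Gamma: 19 for Eta, 0 for Gamma — Eta by 19–0.
Eta vs Beta: Eta preferred on 1+4+1+6+1+3 = 16 ballots; Eta wins 16–3.
Eta vs Kappa: Eta, 16–3.
Gamma vs Beta: 6 to 13, Beta.
Gamma vs Kappa: Gamma is ranked higher on 6 ballots, Kappa on 13. Kappa wins 13–6.
Beta vs Kappa: 10 to 9, Beta.
Every project wins at least one matchup (Alpha beats Kappa; Eta beats Alpha; Gamma beats Alpha; Beta beats Alpha; Kappa beats Gamma), so there is no Condorcet loser.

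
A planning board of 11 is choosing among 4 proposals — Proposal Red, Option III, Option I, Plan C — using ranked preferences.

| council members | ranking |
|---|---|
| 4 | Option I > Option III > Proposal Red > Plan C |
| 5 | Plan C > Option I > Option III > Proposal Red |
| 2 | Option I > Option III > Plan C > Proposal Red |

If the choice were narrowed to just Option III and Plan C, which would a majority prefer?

Ballots ranking Option III above Plan C: 4 + 2 = 6.
Ballots ranking Plan C above Option III: 11 − 6 = 5.
Option III wins the head-to-head 6–5.

Option III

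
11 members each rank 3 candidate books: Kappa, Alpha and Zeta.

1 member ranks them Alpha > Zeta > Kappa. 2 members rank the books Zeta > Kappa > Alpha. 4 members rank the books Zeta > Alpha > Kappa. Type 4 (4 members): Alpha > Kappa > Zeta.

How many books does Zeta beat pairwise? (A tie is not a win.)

Zeta against each rival (11 members):
Zeta vs Kappa: Zeta is ranked higher on 1+2+4 = 7 ballots, Kappa on 4. Zeta wins 7–4.
Zeta vs Alpha: Zeta wins 6–5.
Zeta beats Kappa, Alpha — 2 pairwise wins.

2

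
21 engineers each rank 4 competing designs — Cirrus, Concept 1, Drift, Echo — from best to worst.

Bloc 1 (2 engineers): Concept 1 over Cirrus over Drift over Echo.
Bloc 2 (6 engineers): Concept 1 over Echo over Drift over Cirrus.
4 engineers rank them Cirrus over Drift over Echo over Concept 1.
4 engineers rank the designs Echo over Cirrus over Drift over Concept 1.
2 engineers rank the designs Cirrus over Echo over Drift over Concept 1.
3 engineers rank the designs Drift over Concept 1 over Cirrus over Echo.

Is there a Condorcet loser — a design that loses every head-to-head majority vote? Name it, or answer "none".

Head-to-head results (21 engineers):
Cirrus vs Concept 1: 10 to 11, Concept 1.
Cirrus vs Drift: Cirrus wins 12–9.
Cirrus vs Echo: Cirrus preferred on 2+4+2+3 = 11 ballots; Cirrus wins 11–10.
Concept 1–Drift: Drift 13–8.
Concept 1 vs Echo: Concept 1 preferred on 2+6+3 = 11 ballots; Concept 1 wins 11–10.
Drift vs Echo: Echo wins 12–9.
Each design has at least one pairwise win (Cirrus beats Drift; Concept 1 beats Cirrus; Drift beats Concept 1; Echo beats Drift) — no Condorcet loser.

none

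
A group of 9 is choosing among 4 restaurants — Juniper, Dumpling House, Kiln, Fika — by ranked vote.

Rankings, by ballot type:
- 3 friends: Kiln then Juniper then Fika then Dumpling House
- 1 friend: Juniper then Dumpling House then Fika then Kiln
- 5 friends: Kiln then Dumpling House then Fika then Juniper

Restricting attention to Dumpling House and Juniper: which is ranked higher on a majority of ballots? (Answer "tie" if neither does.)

Ballots ranking Dumpling House above Juniper: 5.
Ballots ranking Juniper above Dumpling House: 9 − 5 = 4.
Dumpling House wins the head-to-head 5–4.

Dumpling House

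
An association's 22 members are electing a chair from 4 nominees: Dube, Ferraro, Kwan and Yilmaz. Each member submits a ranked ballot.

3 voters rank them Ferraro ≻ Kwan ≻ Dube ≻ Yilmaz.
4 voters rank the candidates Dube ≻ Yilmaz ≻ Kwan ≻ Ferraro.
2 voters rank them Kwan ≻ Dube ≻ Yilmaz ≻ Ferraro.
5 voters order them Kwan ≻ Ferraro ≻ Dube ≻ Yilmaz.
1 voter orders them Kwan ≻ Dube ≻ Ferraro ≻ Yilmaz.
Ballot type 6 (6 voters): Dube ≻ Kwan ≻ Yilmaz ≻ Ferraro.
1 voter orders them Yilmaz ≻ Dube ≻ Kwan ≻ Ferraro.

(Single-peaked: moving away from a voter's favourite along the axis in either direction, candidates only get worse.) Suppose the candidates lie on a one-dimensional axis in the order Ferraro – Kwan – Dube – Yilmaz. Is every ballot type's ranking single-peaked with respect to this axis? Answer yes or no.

yes

Axis positions: Ferraro=1, Kwan=2, Dube=3, Yilmaz=4.
Ballot type 1 (peak Ferraro at position 1): ranking walks positions 1-2-3-4, expanding outward from the peak — single-peaked.
Ballot type 2 (peak Dube at position 3): ranking walks positions 3-4-2-1, expanding outward from the peak — single-peaked.
Ballot type 3 (peak Kwan at position 2): ranking walks positions 2-3-4-1, expanding outward from the peak — single-peaked.
Ballot type 4 (peak Kwan at position 2): ranking walks positions 2-1-3-4, expanding outward from the peak — single-peaked.
Ballot type 5 (peak Kwan at position 2): ranking walks positions 2-3-1-4, expanding outward from the peak — single-peaked.
Ballot type 6 (peak Dube at position 3): ranking walks positions 3-2-4-1, expanding outward from the peak — single-peaked.
Ballot type 7 (peak Yilmaz at position 4): ranking walks positions 4-3-2-1, expanding outward from the peak — single-peaked.
Every ranking is single-peaked on this axis.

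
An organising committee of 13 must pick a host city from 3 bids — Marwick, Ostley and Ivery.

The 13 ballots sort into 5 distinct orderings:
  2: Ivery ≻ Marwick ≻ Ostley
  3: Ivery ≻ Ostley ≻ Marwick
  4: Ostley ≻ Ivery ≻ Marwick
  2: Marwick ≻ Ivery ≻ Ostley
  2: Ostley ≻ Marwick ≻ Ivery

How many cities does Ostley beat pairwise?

Ostley against each rival (13 organisers):
Ostley vs Marwick: Ostley wins 9–4.
Ostley vs Ivery: Ivery wins 7–6.
Ostley beats Marwick; loses to Ivery — 1 pairwise win.

1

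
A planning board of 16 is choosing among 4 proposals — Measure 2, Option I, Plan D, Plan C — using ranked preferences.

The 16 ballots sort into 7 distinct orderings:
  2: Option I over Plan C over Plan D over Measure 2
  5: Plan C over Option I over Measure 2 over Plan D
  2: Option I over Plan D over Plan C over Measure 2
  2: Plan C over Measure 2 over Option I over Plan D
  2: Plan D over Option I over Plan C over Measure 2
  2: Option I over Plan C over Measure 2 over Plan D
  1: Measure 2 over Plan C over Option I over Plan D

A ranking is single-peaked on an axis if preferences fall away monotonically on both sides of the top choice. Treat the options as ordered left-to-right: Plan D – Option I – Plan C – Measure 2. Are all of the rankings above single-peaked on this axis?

Axis positions: Plan D=1, Option I=2, Plan C=3, Measure 2=4.
Type 1 (peak Option I at position 2): ranking walks positions 2-3-1-4, expanding outward from the peak — single-peaked.
Type 2 (peak Plan C at position 3): ranking walks positions 3-2-4-1, expanding outward from the peak — single-peaked.
Type 3 (peak Option I at position 2): ranking walks positions 2-1-3-4, expanding outward from the peak — single-peaked.
Type 4 (peak Plan C at position 3): ranking walks positions 3-4-2-1, expanding outward from the peak — single-peaked.
Type 5 (peak Plan D at position 1): ranking walks positions 1-2-3-4, expanding outward from the peak — single-peaked.
Type 6 (peak Option I at position 2): ranking walks positions 2-3-4-1, expanding outward from the peak — single-peaked.
Type 7 (peak Measure 2 at position 4): ranking walks positions 4-3-2-1, expanding outward from the peak — single-peaked.
Every ranking is single-peaked on this axis.

yes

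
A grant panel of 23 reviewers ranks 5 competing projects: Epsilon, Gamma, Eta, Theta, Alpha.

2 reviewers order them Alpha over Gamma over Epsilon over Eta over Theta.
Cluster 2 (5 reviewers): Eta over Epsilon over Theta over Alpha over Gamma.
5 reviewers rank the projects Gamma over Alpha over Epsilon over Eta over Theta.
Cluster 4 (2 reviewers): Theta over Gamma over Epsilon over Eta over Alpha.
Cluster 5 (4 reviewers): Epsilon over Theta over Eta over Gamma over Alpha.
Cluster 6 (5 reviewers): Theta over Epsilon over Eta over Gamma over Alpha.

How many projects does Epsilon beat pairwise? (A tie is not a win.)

Epsilon against each rival (23 reviewers):
Epsilon vs Gamma: Epsilon, 14–9.
Epsilon vs Eta: Epsilon preferred on 2+5+2+4+5 = 18 ballots; Epsilon wins 18–5.
Epsilon vs Theta: Epsilon wins 16–7.
Epsilon vs Alpha: Epsilon, 16–7.
Epsilon beats Gamma, Eta, Theta, Alpha — 4 pairwise wins.

4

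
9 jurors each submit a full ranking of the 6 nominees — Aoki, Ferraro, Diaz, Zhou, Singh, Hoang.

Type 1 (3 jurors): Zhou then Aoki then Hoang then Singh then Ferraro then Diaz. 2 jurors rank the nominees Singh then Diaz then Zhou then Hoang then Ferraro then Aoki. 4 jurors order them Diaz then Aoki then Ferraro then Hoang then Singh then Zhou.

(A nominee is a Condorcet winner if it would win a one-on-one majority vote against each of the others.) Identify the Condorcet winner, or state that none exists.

none

Pairwise majorities:
Aoki–Ferraro: Aoki 7–2.
Aoki vs Diaz: Diaz, 6–3.
Aoki vs Zhou: Zhou, 5–4.
Aoki–Singh: Aoki 7–2.
Aoki vs Hoang: Aoki wins 7–2.
Ferraro vs Diaz: Diaz wins 6–3.
Ferraro vs Zhou: Zhou, 5–4.
Ferraro–Singh: Singh 5–4.
Ferraro–Hoang: Hoang 5–4.
Diaz vs Zhou: Diaz wins 6–3.
Diaz vs Singh: Singh wins 5–4.
Diaz–Hoang: Diaz 6–3.
Zhou–Singh: Singh 6–3.
Zhou vs Hoang: Zhou wins 5–4.
Singh–Hoang: Hoang 7–2.
Each nominee drops at least one matchup (Aoki loses to Diaz; Ferraro loses to Aoki; Diaz loses to Singh; Zhou loses to Diaz; Singh loses to Aoki; Hoang loses to Aoki); the cycle Aoki > Singh > Diaz > Aoki rules out a Condorcet winner.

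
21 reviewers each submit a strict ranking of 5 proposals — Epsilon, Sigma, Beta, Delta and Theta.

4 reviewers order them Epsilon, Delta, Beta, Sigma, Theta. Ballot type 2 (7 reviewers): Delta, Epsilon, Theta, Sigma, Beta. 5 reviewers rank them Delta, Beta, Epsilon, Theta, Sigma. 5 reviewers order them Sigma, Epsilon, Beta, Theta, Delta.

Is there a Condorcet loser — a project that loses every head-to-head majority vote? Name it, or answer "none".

none

Head-to-head results (21 reviewers):
Epsilon vs Sigma: Epsilon, 16–5.
Epsilon vs Beta: Epsilon wins 16–5.
Epsilon vs Delta: Delta wins 12–9.
Epsilon–Theta: Epsilon 21–0.
Sigma–Beta: Sigma 12–9.
Sigma vs Delta: 5 to 16, Delta.
Sigma vs Theta: Sigma preferred on 4+5 = 9 ballots; Theta wins 12–9.
Beta vs Delta: Beta preferred on 5 ballots; Delta wins 16–5.
Beta vs Theta: 14 to 7, Beta.
Delta–Theta: Delta 16–5.
No project is winless: Epsilon beats Sigma; Sigma beats Beta; Beta beats Theta; Delta beats Epsilon; Theta beats Sigma. There is no Condorcet loser.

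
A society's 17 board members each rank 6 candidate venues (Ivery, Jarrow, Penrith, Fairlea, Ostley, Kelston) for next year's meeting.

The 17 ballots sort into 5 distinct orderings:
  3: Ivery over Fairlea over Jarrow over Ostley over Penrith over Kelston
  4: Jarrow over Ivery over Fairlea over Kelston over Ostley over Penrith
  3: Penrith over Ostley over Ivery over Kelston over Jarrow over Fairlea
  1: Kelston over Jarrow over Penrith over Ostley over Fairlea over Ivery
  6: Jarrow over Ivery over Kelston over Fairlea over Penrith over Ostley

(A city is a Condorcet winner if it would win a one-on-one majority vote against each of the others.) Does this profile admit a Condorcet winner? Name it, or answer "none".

Jarrow

Pairwise majorities:
Ivery vs Jarrow: 3+3 = 6 for Ivery, 11 for Jarrow — Jarrow by 11–6.
Ivery vs Penrith: Ivery wins 13–4.
Ivery vs Fairlea: Ivery is ranked higher on 3+4+3+6 = 16 ballots, Fairlea on 1. Ivery wins 16–1.
Ivery vs Ostley: Ivery preferred on 3+4+6 = 13 ballots; Ivery wins 13–4.
Ivery vs Kelston: Ivery preferred on 3+4+3+6 = 16 ballots; Ivery wins 16–1.
Jarrow–Penrith: Jarrow 14–3.
Jarrow vs Fairlea: Jarrow is ranked higher on 4+3+1+6 = 14 ballots, Fairlea on 3. Jarrow wins 14–3.
Jarrow vs Ostley: Jarrow preferred on 3+4+1+6 = 14 ballots; Jarrow wins 14–3.
Jarrow vs Kelston: Jarrow, 13–4.
Penrith vs Fairlea: Fairlea, 13–4.
Penrith vs Ostley: Penrith, 10–7.
Penrith vs Kelston: 6 to 11, Kelston.
Fairlea vs Ostley: Fairlea, 13–4.
Fairlea vs Kelston: Kelston, 10–7.
Ostley–Kelston: Kelston 11–6.
Only Jarrow has no losses; Jarrow is the Condorcet winner.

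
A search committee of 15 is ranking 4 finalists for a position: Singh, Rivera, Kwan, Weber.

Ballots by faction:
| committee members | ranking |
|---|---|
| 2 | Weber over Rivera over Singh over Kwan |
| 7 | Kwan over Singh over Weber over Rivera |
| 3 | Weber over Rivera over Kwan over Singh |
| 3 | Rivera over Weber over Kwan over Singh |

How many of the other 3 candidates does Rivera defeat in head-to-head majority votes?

Rivera against each rival (15 committee members):
Rivera vs Singh: Rivera, 8–7.
Rivera vs Kwan: Rivera preferred on 2+3+3 = 8 ballots; Rivera wins 8–7.
Rivera vs Weber: 3 for Rivera, 12 for Weber — Weber by 12–3.
Rivera beats Singh, Kwan; loses to Weber — 2 pairwise wins.

2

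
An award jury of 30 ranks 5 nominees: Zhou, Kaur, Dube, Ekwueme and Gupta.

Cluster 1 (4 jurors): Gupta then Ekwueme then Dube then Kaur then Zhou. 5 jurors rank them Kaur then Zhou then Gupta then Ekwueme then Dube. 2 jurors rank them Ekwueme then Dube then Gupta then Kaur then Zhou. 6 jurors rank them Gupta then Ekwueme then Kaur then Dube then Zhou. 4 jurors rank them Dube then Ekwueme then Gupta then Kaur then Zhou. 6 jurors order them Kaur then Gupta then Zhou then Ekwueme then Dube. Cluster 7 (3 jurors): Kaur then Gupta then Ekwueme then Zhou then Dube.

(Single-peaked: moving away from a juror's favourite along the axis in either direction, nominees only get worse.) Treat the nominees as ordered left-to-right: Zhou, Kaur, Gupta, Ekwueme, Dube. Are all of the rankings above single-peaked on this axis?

yes

Axis positions: Zhou=1, Kaur=2, Gupta=3, Ekwueme=4, Dube=5.
Cluster 1 (peak Gupta at position 3): ranking walks positions 3-4-5-2-1, expanding outward from the peak — single-peaked.
Cluster 2 (peak Kaur at position 2): ranking walks positions 2-1-3-4-5, expanding outward from the peak — single-peaked.
Cluster 3 (peak Ekwueme at position 4): ranking walks positions 4-5-3-2-1, expanding outward from the peak — single-peaked.
Cluster 4 (peak Gupta at position 3): ranking walks positions 3-4-2-5-1, expanding outward from the peak — single-peaked.
Cluster 5 (peak Dube at position 5): ranking walks positions 5-4-3-2-1, expanding outward from the peak — single-peaked.
Cluster 6 (peak Kaur at position 2): ranking walks positions 2-3-1-4-5, expanding outward from the peak — single-peaked.
Cluster 7 (peak Kaur at position 2): ranking walks positions 2-3-4-1-5, expanding outward from the peak — single-peaked.
Every ranking is single-peaked on this axis.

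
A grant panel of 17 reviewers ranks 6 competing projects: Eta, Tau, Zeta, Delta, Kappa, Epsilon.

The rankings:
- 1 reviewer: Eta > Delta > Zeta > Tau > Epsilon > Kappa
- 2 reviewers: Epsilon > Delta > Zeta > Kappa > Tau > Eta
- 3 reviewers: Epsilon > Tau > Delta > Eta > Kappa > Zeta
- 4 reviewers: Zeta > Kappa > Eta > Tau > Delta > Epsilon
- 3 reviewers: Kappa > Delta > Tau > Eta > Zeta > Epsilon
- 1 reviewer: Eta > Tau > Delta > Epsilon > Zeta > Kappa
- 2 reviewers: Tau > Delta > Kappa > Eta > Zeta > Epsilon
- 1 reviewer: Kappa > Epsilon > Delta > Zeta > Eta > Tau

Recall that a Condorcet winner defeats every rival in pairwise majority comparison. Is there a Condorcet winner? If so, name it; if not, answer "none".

none

Head-to-head results (17 reviewers):
Eta vs Tau: 1+4+1+1 = 7 for Eta, 10 for Tau — Tau by 10–7.
Eta vs Zeta: 1+3+3+1+2 = 10 for Eta, 7 for Zeta — Eta by 10–7.
Eta vs Delta: 6 to 11, Delta.
Eta–Kappa: Kappa 12–5.
Eta vs Epsilon: Eta wins 11–6.
Tau vs Zeta: Tau, 9–8.
Tau–Delta: Tau 10–7.
Tau vs Kappa: Kappa, 10–7.
Tau–Epsilon: Tau 11–6.
Zeta–Delta: Delta 13–4.
Zeta–Kappa: Kappa 9–8.
Zeta vs Epsilon: Zeta preferred on 1+4+3+2 = 10 ballots; Zeta wins 10–7.
Delta vs Kappa: 9 to 8, Delta.
Delta–Epsilon: Delta 11–6.
Kappa–Epsilon: Kappa 10–7.
Every project loses at least once (Eta loses to Tau; Tau loses to Kappa; Zeta loses to Eta; Delta loses to Tau; Kappa loses to Delta; Epsilon loses to Eta). The majority relation contains the cycle Tau > Delta > Kappa > Tau, so there is no Condorcet winner.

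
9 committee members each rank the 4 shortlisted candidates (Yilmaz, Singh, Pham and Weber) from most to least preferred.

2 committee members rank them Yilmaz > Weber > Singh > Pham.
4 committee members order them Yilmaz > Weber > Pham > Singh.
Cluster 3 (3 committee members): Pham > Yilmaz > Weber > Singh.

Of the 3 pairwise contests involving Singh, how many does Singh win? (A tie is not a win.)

Singh against each rival (9 committee members):
Singh–Yilmaz: Yilmaz 9–0.
Singh vs Pham: Singh is ranked higher on 2 ballots, Pham on 7. Pham wins 7–2.
Singh vs Weber: Weber wins 9–0.
Singh beats no one; loses to Yilmaz, Pham, Weber — 0 pairwise wins.

0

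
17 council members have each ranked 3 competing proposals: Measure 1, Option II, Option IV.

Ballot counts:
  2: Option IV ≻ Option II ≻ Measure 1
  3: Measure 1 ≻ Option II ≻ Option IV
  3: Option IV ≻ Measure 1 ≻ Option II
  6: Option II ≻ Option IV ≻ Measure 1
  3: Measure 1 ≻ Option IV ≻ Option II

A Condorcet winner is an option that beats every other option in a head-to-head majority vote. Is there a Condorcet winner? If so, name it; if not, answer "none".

Pairwise majorities:
Measure 1 vs Option II: Measure 1, 9–8.
Measure 1 vs Option IV: 3+3 = 6 for Measure 1, 11 for Option IV — Option IV by 11–6.
Option II vs Option IV: Option II is ranked higher on 3+6 = 9 ballots, Option IV on 8. Option II wins 9–8.
Each option drops at least one matchup (Measure 1 loses to Option IV; Option II loses to Measure 1; Option IV loses to Option II); the cycle Measure 1 → Option II → Option IV → Measure 1 rules out a Condorcet winner.

none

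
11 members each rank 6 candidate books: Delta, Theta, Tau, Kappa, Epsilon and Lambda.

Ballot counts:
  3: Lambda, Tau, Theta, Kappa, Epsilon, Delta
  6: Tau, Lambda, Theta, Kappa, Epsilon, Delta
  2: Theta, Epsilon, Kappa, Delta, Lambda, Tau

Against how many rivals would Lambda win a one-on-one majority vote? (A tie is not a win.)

Lambda against each rival (11 members):
Lambda vs Delta: Lambda wins 9–2.
Lambda vs Theta: Lambda is ranked higher on 3+6 = 9 ballots, Theta on 2. Lambda wins 9–2.
Lambda–Tau: Tau 6–5.
Lambda vs Kappa: Lambda preferred on 3+6 = 9 ballots; Lambda wins 9–2.
Lambda vs Epsilon: 9 to 2, Lambda.
Lambda beats Delta, Theta, Kappa, Epsilon; loses to Tau — 4 pairwise wins.

4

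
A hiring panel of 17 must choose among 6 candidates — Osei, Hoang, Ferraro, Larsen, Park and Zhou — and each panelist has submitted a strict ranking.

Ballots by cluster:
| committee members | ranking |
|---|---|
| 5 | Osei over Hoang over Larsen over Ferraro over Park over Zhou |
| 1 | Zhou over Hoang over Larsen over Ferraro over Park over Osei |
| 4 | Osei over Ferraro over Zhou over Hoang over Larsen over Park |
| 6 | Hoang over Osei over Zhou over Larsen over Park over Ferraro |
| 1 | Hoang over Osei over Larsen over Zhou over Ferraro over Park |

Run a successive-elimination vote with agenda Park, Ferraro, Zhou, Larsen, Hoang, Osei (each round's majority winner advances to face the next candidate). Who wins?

Round 1: Park vs Ferraro — 6–11, Ferraro advances.
Round 2: Ferraro vs Zhou — 9–8, Ferraro advances.
Round 3: Ferraro vs Larsen — 4–13, Larsen advances.
Round 4: Larsen vs Hoang — 0–17, Hoang advances.
Round 5: Hoang vs Osei — 8–9, Osei advances.
Osei survives the agenda.

Osei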